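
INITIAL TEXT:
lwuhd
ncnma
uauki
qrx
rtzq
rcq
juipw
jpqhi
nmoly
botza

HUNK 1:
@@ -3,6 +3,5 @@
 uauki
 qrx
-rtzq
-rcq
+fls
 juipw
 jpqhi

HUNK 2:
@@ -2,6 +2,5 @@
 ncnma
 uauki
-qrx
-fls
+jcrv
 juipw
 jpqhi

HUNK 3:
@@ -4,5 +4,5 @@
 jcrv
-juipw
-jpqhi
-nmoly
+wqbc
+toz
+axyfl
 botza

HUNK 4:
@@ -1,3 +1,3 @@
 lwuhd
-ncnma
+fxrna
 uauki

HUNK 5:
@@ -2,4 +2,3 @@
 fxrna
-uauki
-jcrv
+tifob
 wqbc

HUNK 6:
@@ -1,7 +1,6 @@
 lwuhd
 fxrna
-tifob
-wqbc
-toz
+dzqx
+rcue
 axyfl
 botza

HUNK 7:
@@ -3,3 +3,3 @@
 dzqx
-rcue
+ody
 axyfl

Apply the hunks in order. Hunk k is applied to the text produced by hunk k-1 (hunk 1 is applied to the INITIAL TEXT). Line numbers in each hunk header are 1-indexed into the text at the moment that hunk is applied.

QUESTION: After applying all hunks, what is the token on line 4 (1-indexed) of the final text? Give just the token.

Answer: ody

Derivation:
Hunk 1: at line 3 remove [rtzq,rcq] add [fls] -> 9 lines: lwuhd ncnma uauki qrx fls juipw jpqhi nmoly botza
Hunk 2: at line 2 remove [qrx,fls] add [jcrv] -> 8 lines: lwuhd ncnma uauki jcrv juipw jpqhi nmoly botza
Hunk 3: at line 4 remove [juipw,jpqhi,nmoly] add [wqbc,toz,axyfl] -> 8 lines: lwuhd ncnma uauki jcrv wqbc toz axyfl botza
Hunk 4: at line 1 remove [ncnma] add [fxrna] -> 8 lines: lwuhd fxrna uauki jcrv wqbc toz axyfl botza
Hunk 5: at line 2 remove [uauki,jcrv] add [tifob] -> 7 lines: lwuhd fxrna tifob wqbc toz axyfl botza
Hunk 6: at line 1 remove [tifob,wqbc,toz] add [dzqx,rcue] -> 6 lines: lwuhd fxrna dzqx rcue axyfl botza
Hunk 7: at line 3 remove [rcue] add [ody] -> 6 lines: lwuhd fxrna dzqx ody axyfl botza
Final line 4: ody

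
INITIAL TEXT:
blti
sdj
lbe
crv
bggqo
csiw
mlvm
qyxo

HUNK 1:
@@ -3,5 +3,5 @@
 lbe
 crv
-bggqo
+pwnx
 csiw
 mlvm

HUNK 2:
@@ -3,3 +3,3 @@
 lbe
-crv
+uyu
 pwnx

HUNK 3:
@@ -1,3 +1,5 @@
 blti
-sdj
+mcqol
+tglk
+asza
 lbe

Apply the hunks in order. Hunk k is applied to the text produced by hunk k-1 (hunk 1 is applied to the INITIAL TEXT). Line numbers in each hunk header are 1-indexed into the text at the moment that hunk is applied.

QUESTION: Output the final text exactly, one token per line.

Answer: blti
mcqol
tglk
asza
lbe
uyu
pwnx
csiw
mlvm
qyxo

Derivation:
Hunk 1: at line 3 remove [bggqo] add [pwnx] -> 8 lines: blti sdj lbe crv pwnx csiw mlvm qyxo
Hunk 2: at line 3 remove [crv] add [uyu] -> 8 lines: blti sdj lbe uyu pwnx csiw mlvm qyxo
Hunk 3: at line 1 remove [sdj] add [mcqol,tglk,asza] -> 10 lines: blti mcqol tglk asza lbe uyu pwnx csiw mlvm qyxo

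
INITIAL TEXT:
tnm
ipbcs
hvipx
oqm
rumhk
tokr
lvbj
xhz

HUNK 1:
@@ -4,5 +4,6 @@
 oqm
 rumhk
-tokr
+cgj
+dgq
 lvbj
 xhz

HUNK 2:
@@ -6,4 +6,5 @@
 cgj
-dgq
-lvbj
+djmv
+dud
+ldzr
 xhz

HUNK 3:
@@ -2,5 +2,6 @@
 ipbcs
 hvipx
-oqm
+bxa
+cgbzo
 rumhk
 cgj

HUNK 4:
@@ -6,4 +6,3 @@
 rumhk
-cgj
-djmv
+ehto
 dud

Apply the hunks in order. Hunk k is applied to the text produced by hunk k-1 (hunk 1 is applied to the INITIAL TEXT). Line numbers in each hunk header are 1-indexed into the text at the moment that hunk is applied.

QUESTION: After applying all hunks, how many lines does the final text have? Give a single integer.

Hunk 1: at line 4 remove [tokr] add [cgj,dgq] -> 9 lines: tnm ipbcs hvipx oqm rumhk cgj dgq lvbj xhz
Hunk 2: at line 6 remove [dgq,lvbj] add [djmv,dud,ldzr] -> 10 lines: tnm ipbcs hvipx oqm rumhk cgj djmv dud ldzr xhz
Hunk 3: at line 2 remove [oqm] add [bxa,cgbzo] -> 11 lines: tnm ipbcs hvipx bxa cgbzo rumhk cgj djmv dud ldzr xhz
Hunk 4: at line 6 remove [cgj,djmv] add [ehto] -> 10 lines: tnm ipbcs hvipx bxa cgbzo rumhk ehto dud ldzr xhz
Final line count: 10

Answer: 10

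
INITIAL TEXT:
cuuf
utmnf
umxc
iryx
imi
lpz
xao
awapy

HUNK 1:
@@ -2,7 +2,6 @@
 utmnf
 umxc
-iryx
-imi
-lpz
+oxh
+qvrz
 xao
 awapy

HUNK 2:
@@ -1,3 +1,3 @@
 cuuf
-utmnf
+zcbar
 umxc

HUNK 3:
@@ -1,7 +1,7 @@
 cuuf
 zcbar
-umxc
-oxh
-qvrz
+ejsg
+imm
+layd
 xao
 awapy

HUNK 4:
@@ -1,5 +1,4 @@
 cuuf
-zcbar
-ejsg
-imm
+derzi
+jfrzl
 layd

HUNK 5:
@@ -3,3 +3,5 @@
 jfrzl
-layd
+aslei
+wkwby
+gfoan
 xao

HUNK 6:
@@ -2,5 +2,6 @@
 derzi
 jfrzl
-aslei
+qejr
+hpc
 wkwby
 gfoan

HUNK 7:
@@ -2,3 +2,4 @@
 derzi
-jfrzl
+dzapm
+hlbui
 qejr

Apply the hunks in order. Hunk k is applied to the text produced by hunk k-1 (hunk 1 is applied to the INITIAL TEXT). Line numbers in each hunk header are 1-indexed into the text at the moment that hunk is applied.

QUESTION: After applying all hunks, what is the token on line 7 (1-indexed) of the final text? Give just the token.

Hunk 1: at line 2 remove [iryx,imi,lpz] add [oxh,qvrz] -> 7 lines: cuuf utmnf umxc oxh qvrz xao awapy
Hunk 2: at line 1 remove [utmnf] add [zcbar] -> 7 lines: cuuf zcbar umxc oxh qvrz xao awapy
Hunk 3: at line 1 remove [umxc,oxh,qvrz] add [ejsg,imm,layd] -> 7 lines: cuuf zcbar ejsg imm layd xao awapy
Hunk 4: at line 1 remove [zcbar,ejsg,imm] add [derzi,jfrzl] -> 6 lines: cuuf derzi jfrzl layd xao awapy
Hunk 5: at line 3 remove [layd] add [aslei,wkwby,gfoan] -> 8 lines: cuuf derzi jfrzl aslei wkwby gfoan xao awapy
Hunk 6: at line 2 remove [aslei] add [qejr,hpc] -> 9 lines: cuuf derzi jfrzl qejr hpc wkwby gfoan xao awapy
Hunk 7: at line 2 remove [jfrzl] add [dzapm,hlbui] -> 10 lines: cuuf derzi dzapm hlbui qejr hpc wkwby gfoan xao awapy
Final line 7: wkwby

Answer: wkwby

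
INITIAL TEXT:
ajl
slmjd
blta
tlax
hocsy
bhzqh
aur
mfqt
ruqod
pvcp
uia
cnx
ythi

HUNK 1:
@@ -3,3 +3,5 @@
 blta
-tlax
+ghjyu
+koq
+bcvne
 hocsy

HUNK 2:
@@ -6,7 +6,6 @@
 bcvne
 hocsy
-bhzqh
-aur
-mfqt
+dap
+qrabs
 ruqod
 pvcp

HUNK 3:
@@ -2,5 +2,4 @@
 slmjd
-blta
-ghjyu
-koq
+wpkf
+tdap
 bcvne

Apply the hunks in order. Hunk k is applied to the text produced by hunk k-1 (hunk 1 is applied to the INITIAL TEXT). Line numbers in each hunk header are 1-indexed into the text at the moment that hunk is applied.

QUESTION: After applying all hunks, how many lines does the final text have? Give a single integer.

Answer: 13

Derivation:
Hunk 1: at line 3 remove [tlax] add [ghjyu,koq,bcvne] -> 15 lines: ajl slmjd blta ghjyu koq bcvne hocsy bhzqh aur mfqt ruqod pvcp uia cnx ythi
Hunk 2: at line 6 remove [bhzqh,aur,mfqt] add [dap,qrabs] -> 14 lines: ajl slmjd blta ghjyu koq bcvne hocsy dap qrabs ruqod pvcp uia cnx ythi
Hunk 3: at line 2 remove [blta,ghjyu,koq] add [wpkf,tdap] -> 13 lines: ajl slmjd wpkf tdap bcvne hocsy dap qrabs ruqod pvcp uia cnx ythi
Final line count: 13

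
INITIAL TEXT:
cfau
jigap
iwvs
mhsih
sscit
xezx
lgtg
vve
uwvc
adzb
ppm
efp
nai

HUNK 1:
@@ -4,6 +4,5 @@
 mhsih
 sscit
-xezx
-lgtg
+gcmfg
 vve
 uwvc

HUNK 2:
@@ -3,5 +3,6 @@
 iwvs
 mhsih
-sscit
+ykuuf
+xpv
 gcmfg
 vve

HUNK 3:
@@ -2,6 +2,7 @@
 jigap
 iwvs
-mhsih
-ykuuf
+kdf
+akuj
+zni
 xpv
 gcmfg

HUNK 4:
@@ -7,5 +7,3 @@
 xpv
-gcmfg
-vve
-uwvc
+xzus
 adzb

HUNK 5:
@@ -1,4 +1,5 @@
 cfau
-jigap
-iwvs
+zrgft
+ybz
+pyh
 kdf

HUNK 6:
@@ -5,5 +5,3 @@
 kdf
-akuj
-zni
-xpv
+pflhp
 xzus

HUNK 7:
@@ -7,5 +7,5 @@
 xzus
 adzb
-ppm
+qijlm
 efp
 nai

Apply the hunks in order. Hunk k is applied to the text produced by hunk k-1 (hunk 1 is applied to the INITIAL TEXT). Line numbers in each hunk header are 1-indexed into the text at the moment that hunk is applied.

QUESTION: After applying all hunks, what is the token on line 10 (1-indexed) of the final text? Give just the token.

Answer: efp

Derivation:
Hunk 1: at line 4 remove [xezx,lgtg] add [gcmfg] -> 12 lines: cfau jigap iwvs mhsih sscit gcmfg vve uwvc adzb ppm efp nai
Hunk 2: at line 3 remove [sscit] add [ykuuf,xpv] -> 13 lines: cfau jigap iwvs mhsih ykuuf xpv gcmfg vve uwvc adzb ppm efp nai
Hunk 3: at line 2 remove [mhsih,ykuuf] add [kdf,akuj,zni] -> 14 lines: cfau jigap iwvs kdf akuj zni xpv gcmfg vve uwvc adzb ppm efp nai
Hunk 4: at line 7 remove [gcmfg,vve,uwvc] add [xzus] -> 12 lines: cfau jigap iwvs kdf akuj zni xpv xzus adzb ppm efp nai
Hunk 5: at line 1 remove [jigap,iwvs] add [zrgft,ybz,pyh] -> 13 lines: cfau zrgft ybz pyh kdf akuj zni xpv xzus adzb ppm efp nai
Hunk 6: at line 5 remove [akuj,zni,xpv] add [pflhp] -> 11 lines: cfau zrgft ybz pyh kdf pflhp xzus adzb ppm efp nai
Hunk 7: at line 7 remove [ppm] add [qijlm] -> 11 lines: cfau zrgft ybz pyh kdf pflhp xzus adzb qijlm efp nai
Final line 10: efp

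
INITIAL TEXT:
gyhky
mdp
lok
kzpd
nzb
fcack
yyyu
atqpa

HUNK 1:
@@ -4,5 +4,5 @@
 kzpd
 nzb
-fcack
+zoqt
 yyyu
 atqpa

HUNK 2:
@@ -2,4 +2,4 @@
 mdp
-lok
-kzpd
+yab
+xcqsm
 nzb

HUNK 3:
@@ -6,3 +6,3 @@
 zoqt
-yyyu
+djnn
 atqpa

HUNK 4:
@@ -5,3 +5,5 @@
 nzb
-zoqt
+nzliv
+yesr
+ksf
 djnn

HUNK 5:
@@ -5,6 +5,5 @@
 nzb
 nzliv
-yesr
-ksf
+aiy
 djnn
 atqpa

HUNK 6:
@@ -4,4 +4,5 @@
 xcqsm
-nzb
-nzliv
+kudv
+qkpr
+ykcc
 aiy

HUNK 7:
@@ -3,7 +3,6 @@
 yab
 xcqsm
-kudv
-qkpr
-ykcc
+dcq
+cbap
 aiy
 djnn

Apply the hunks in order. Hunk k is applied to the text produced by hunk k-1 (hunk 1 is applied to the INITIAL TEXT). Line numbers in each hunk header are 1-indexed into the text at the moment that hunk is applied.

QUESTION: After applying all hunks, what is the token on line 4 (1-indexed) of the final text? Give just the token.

Hunk 1: at line 4 remove [fcack] add [zoqt] -> 8 lines: gyhky mdp lok kzpd nzb zoqt yyyu atqpa
Hunk 2: at line 2 remove [lok,kzpd] add [yab,xcqsm] -> 8 lines: gyhky mdp yab xcqsm nzb zoqt yyyu atqpa
Hunk 3: at line 6 remove [yyyu] add [djnn] -> 8 lines: gyhky mdp yab xcqsm nzb zoqt djnn atqpa
Hunk 4: at line 5 remove [zoqt] add [nzliv,yesr,ksf] -> 10 lines: gyhky mdp yab xcqsm nzb nzliv yesr ksf djnn atqpa
Hunk 5: at line 5 remove [yesr,ksf] add [aiy] -> 9 lines: gyhky mdp yab xcqsm nzb nzliv aiy djnn atqpa
Hunk 6: at line 4 remove [nzb,nzliv] add [kudv,qkpr,ykcc] -> 10 lines: gyhky mdp yab xcqsm kudv qkpr ykcc aiy djnn atqpa
Hunk 7: at line 3 remove [kudv,qkpr,ykcc] add [dcq,cbap] -> 9 lines: gyhky mdp yab xcqsm dcq cbap aiy djnn atqpa
Final line 4: xcqsm

Answer: xcqsm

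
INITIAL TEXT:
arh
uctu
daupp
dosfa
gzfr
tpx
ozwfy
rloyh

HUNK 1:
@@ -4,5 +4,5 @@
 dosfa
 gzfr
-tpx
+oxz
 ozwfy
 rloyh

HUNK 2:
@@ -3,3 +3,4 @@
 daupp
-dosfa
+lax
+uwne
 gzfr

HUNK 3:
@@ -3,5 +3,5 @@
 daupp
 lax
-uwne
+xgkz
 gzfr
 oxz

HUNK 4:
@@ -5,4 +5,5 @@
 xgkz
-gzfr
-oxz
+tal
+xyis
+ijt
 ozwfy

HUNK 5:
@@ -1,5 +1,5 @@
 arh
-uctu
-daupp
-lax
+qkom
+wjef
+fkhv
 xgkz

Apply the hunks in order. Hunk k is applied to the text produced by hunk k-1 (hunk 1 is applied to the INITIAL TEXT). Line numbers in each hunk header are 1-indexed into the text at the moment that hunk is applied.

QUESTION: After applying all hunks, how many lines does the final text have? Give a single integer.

Hunk 1: at line 4 remove [tpx] add [oxz] -> 8 lines: arh uctu daupp dosfa gzfr oxz ozwfy rloyh
Hunk 2: at line 3 remove [dosfa] add [lax,uwne] -> 9 lines: arh uctu daupp lax uwne gzfr oxz ozwfy rloyh
Hunk 3: at line 3 remove [uwne] add [xgkz] -> 9 lines: arh uctu daupp lax xgkz gzfr oxz ozwfy rloyh
Hunk 4: at line 5 remove [gzfr,oxz] add [tal,xyis,ijt] -> 10 lines: arh uctu daupp lax xgkz tal xyis ijt ozwfy rloyh
Hunk 5: at line 1 remove [uctu,daupp,lax] add [qkom,wjef,fkhv] -> 10 lines: arh qkom wjef fkhv xgkz tal xyis ijt ozwfy rloyh
Final line count: 10

Answer: 10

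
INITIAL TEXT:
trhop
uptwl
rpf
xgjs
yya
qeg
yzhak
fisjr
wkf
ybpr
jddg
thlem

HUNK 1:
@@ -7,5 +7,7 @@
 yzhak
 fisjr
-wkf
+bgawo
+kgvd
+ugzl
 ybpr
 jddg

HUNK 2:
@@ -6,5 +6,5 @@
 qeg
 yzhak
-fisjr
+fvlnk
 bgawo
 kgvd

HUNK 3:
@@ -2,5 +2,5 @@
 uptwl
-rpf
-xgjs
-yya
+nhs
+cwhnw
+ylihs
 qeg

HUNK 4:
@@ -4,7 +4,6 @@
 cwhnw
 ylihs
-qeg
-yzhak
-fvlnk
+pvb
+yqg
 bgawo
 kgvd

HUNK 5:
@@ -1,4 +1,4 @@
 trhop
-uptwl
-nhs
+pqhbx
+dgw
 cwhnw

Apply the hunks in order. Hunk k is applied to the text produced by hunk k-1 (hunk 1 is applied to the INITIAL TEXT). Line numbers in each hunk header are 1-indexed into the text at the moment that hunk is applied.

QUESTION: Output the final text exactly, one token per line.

Answer: trhop
pqhbx
dgw
cwhnw
ylihs
pvb
yqg
bgawo
kgvd
ugzl
ybpr
jddg
thlem

Derivation:
Hunk 1: at line 7 remove [wkf] add [bgawo,kgvd,ugzl] -> 14 lines: trhop uptwl rpf xgjs yya qeg yzhak fisjr bgawo kgvd ugzl ybpr jddg thlem
Hunk 2: at line 6 remove [fisjr] add [fvlnk] -> 14 lines: trhop uptwl rpf xgjs yya qeg yzhak fvlnk bgawo kgvd ugzl ybpr jddg thlem
Hunk 3: at line 2 remove [rpf,xgjs,yya] add [nhs,cwhnw,ylihs] -> 14 lines: trhop uptwl nhs cwhnw ylihs qeg yzhak fvlnk bgawo kgvd ugzl ybpr jddg thlem
Hunk 4: at line 4 remove [qeg,yzhak,fvlnk] add [pvb,yqg] -> 13 lines: trhop uptwl nhs cwhnw ylihs pvb yqg bgawo kgvd ugzl ybpr jddg thlem
Hunk 5: at line 1 remove [uptwl,nhs] add [pqhbx,dgw] -> 13 lines: trhop pqhbx dgw cwhnw ylihs pvb yqg bgawo kgvd ugzl ybpr jddg thlem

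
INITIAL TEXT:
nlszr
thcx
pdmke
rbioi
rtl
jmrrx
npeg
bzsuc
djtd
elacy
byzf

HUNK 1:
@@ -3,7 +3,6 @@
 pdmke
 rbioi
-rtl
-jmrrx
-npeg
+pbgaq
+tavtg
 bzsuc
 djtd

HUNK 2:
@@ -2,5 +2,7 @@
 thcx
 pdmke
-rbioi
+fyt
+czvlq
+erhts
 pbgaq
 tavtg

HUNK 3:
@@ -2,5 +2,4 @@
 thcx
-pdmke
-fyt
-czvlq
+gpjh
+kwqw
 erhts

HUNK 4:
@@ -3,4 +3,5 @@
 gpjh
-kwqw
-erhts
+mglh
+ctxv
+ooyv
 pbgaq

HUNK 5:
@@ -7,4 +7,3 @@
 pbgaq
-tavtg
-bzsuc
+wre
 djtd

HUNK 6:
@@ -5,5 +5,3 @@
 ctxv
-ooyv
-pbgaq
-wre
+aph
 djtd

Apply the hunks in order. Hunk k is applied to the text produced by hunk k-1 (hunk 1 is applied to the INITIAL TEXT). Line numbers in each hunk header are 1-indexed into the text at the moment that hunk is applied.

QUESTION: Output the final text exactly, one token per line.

Answer: nlszr
thcx
gpjh
mglh
ctxv
aph
djtd
elacy
byzf

Derivation:
Hunk 1: at line 3 remove [rtl,jmrrx,npeg] add [pbgaq,tavtg] -> 10 lines: nlszr thcx pdmke rbioi pbgaq tavtg bzsuc djtd elacy byzf
Hunk 2: at line 2 remove [rbioi] add [fyt,czvlq,erhts] -> 12 lines: nlszr thcx pdmke fyt czvlq erhts pbgaq tavtg bzsuc djtd elacy byzf
Hunk 3: at line 2 remove [pdmke,fyt,czvlq] add [gpjh,kwqw] -> 11 lines: nlszr thcx gpjh kwqw erhts pbgaq tavtg bzsuc djtd elacy byzf
Hunk 4: at line 3 remove [kwqw,erhts] add [mglh,ctxv,ooyv] -> 12 lines: nlszr thcx gpjh mglh ctxv ooyv pbgaq tavtg bzsuc djtd elacy byzf
Hunk 5: at line 7 remove [tavtg,bzsuc] add [wre] -> 11 lines: nlszr thcx gpjh mglh ctxv ooyv pbgaq wre djtd elacy byzf
Hunk 6: at line 5 remove [ooyv,pbgaq,wre] add [aph] -> 9 lines: nlszr thcx gpjh mglh ctxv aph djtd elacy byzf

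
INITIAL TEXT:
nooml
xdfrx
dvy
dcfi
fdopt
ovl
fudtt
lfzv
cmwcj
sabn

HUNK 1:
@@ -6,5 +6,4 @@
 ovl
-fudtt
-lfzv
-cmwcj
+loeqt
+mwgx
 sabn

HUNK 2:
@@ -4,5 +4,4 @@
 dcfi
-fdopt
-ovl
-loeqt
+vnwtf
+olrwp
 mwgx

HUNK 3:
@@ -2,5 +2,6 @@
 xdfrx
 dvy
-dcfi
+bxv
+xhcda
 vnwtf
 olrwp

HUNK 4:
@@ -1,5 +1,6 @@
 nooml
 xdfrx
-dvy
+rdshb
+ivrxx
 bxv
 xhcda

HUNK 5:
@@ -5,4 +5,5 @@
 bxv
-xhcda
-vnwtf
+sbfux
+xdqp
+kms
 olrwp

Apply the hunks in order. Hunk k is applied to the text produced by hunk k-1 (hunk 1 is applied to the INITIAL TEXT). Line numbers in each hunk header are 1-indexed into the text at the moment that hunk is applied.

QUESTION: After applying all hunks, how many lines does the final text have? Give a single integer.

Answer: 11

Derivation:
Hunk 1: at line 6 remove [fudtt,lfzv,cmwcj] add [loeqt,mwgx] -> 9 lines: nooml xdfrx dvy dcfi fdopt ovl loeqt mwgx sabn
Hunk 2: at line 4 remove [fdopt,ovl,loeqt] add [vnwtf,olrwp] -> 8 lines: nooml xdfrx dvy dcfi vnwtf olrwp mwgx sabn
Hunk 3: at line 2 remove [dcfi] add [bxv,xhcda] -> 9 lines: nooml xdfrx dvy bxv xhcda vnwtf olrwp mwgx sabn
Hunk 4: at line 1 remove [dvy] add [rdshb,ivrxx] -> 10 lines: nooml xdfrx rdshb ivrxx bxv xhcda vnwtf olrwp mwgx sabn
Hunk 5: at line 5 remove [xhcda,vnwtf] add [sbfux,xdqp,kms] -> 11 lines: nooml xdfrx rdshb ivrxx bxv sbfux xdqp kms olrwp mwgx sabn
Final line count: 11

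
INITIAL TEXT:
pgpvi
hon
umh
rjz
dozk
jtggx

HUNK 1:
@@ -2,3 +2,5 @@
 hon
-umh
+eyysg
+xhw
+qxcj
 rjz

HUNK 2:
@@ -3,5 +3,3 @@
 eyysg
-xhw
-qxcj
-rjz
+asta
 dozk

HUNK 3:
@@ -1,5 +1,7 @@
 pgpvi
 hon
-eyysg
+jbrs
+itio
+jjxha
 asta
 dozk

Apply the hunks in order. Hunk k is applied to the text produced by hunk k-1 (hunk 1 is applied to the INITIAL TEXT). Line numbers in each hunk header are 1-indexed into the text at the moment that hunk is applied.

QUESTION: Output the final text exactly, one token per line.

Answer: pgpvi
hon
jbrs
itio
jjxha
asta
dozk
jtggx

Derivation:
Hunk 1: at line 2 remove [umh] add [eyysg,xhw,qxcj] -> 8 lines: pgpvi hon eyysg xhw qxcj rjz dozk jtggx
Hunk 2: at line 3 remove [xhw,qxcj,rjz] add [asta] -> 6 lines: pgpvi hon eyysg asta dozk jtggx
Hunk 3: at line 1 remove [eyysg] add [jbrs,itio,jjxha] -> 8 lines: pgpvi hon jbrs itio jjxha asta dozk jtggx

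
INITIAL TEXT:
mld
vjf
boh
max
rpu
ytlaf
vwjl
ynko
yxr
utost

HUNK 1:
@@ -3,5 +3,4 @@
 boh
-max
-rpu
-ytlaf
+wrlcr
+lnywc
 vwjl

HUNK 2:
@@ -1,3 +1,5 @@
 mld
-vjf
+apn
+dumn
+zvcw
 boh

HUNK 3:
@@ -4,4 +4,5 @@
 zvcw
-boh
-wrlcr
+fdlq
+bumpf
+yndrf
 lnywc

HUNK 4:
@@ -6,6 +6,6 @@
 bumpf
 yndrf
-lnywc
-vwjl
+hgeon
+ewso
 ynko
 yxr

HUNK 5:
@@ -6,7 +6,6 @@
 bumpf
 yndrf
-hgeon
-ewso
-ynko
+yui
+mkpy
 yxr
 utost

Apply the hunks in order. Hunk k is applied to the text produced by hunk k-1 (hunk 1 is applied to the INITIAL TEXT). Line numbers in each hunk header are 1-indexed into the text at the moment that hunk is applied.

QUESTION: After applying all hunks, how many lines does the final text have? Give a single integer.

Answer: 11

Derivation:
Hunk 1: at line 3 remove [max,rpu,ytlaf] add [wrlcr,lnywc] -> 9 lines: mld vjf boh wrlcr lnywc vwjl ynko yxr utost
Hunk 2: at line 1 remove [vjf] add [apn,dumn,zvcw] -> 11 lines: mld apn dumn zvcw boh wrlcr lnywc vwjl ynko yxr utost
Hunk 3: at line 4 remove [boh,wrlcr] add [fdlq,bumpf,yndrf] -> 12 lines: mld apn dumn zvcw fdlq bumpf yndrf lnywc vwjl ynko yxr utost
Hunk 4: at line 6 remove [lnywc,vwjl] add [hgeon,ewso] -> 12 lines: mld apn dumn zvcw fdlq bumpf yndrf hgeon ewso ynko yxr utost
Hunk 5: at line 6 remove [hgeon,ewso,ynko] add [yui,mkpy] -> 11 lines: mld apn dumn zvcw fdlq bumpf yndrf yui mkpy yxr utost
Final line count: 11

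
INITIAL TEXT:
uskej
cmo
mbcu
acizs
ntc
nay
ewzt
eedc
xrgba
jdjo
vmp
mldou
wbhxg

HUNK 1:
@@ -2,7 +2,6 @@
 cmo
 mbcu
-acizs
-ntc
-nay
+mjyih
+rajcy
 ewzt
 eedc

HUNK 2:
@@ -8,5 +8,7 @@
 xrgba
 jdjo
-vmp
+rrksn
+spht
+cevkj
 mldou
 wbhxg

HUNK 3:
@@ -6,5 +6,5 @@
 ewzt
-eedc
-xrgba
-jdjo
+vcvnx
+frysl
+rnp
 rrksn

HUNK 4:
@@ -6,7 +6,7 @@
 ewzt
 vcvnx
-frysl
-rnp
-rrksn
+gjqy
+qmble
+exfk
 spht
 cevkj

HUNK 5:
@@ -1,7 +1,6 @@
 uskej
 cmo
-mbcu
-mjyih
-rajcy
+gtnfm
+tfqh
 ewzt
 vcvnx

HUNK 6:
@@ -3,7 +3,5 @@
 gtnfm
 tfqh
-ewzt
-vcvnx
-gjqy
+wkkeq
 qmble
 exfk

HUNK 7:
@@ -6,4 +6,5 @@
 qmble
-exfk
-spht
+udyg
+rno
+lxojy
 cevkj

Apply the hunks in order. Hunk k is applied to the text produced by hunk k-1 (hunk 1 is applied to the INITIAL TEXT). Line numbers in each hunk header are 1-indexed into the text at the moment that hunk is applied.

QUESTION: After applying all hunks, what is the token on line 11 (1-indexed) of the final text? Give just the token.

Answer: mldou

Derivation:
Hunk 1: at line 2 remove [acizs,ntc,nay] add [mjyih,rajcy] -> 12 lines: uskej cmo mbcu mjyih rajcy ewzt eedc xrgba jdjo vmp mldou wbhxg
Hunk 2: at line 8 remove [vmp] add [rrksn,spht,cevkj] -> 14 lines: uskej cmo mbcu mjyih rajcy ewzt eedc xrgba jdjo rrksn spht cevkj mldou wbhxg
Hunk 3: at line 6 remove [eedc,xrgba,jdjo] add [vcvnx,frysl,rnp] -> 14 lines: uskej cmo mbcu mjyih rajcy ewzt vcvnx frysl rnp rrksn spht cevkj mldou wbhxg
Hunk 4: at line 6 remove [frysl,rnp,rrksn] add [gjqy,qmble,exfk] -> 14 lines: uskej cmo mbcu mjyih rajcy ewzt vcvnx gjqy qmble exfk spht cevkj mldou wbhxg
Hunk 5: at line 1 remove [mbcu,mjyih,rajcy] add [gtnfm,tfqh] -> 13 lines: uskej cmo gtnfm tfqh ewzt vcvnx gjqy qmble exfk spht cevkj mldou wbhxg
Hunk 6: at line 3 remove [ewzt,vcvnx,gjqy] add [wkkeq] -> 11 lines: uskej cmo gtnfm tfqh wkkeq qmble exfk spht cevkj mldou wbhxg
Hunk 7: at line 6 remove [exfk,spht] add [udyg,rno,lxojy] -> 12 lines: uskej cmo gtnfm tfqh wkkeq qmble udyg rno lxojy cevkj mldou wbhxg
Final line 11: mldou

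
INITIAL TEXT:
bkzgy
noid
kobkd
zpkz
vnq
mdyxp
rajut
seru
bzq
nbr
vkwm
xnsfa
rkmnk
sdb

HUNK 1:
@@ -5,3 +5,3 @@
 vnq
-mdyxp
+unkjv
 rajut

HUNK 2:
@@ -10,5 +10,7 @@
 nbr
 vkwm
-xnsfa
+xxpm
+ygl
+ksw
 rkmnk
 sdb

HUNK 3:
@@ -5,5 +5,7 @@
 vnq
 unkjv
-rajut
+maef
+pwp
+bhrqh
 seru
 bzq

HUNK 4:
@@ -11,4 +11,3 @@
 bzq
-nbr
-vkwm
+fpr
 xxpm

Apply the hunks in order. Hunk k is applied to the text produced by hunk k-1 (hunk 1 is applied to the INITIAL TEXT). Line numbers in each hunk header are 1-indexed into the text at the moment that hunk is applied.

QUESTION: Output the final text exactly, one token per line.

Hunk 1: at line 5 remove [mdyxp] add [unkjv] -> 14 lines: bkzgy noid kobkd zpkz vnq unkjv rajut seru bzq nbr vkwm xnsfa rkmnk sdb
Hunk 2: at line 10 remove [xnsfa] add [xxpm,ygl,ksw] -> 16 lines: bkzgy noid kobkd zpkz vnq unkjv rajut seru bzq nbr vkwm xxpm ygl ksw rkmnk sdb
Hunk 3: at line 5 remove [rajut] add [maef,pwp,bhrqh] -> 18 lines: bkzgy noid kobkd zpkz vnq unkjv maef pwp bhrqh seru bzq nbr vkwm xxpm ygl ksw rkmnk sdb
Hunk 4: at line 11 remove [nbr,vkwm] add [fpr] -> 17 lines: bkzgy noid kobkd zpkz vnq unkjv maef pwp bhrqh seru bzq fpr xxpm ygl ksw rkmnk sdb

Answer: bkzgy
noid
kobkd
zpkz
vnq
unkjv
maef
pwp
bhrqh
seru
bzq
fpr
xxpm
ygl
ksw
rkmnk
sdb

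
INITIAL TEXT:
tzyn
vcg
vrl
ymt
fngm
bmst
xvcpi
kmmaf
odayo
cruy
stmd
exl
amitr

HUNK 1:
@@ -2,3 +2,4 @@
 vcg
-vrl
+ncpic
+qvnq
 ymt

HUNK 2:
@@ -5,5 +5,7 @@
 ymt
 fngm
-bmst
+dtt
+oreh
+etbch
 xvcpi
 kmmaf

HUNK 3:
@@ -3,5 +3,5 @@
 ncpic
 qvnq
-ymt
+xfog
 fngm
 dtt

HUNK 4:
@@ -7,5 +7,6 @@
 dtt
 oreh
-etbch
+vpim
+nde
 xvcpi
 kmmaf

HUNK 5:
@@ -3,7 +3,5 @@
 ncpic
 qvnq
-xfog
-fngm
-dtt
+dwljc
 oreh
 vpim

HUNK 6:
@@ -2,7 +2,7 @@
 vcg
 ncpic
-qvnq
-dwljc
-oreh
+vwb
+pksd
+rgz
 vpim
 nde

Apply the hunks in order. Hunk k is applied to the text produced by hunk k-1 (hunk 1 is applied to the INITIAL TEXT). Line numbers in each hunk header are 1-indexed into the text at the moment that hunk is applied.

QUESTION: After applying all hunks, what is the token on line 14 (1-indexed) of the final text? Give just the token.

Answer: exl

Derivation:
Hunk 1: at line 2 remove [vrl] add [ncpic,qvnq] -> 14 lines: tzyn vcg ncpic qvnq ymt fngm bmst xvcpi kmmaf odayo cruy stmd exl amitr
Hunk 2: at line 5 remove [bmst] add [dtt,oreh,etbch] -> 16 lines: tzyn vcg ncpic qvnq ymt fngm dtt oreh etbch xvcpi kmmaf odayo cruy stmd exl amitr
Hunk 3: at line 3 remove [ymt] add [xfog] -> 16 lines: tzyn vcg ncpic qvnq xfog fngm dtt oreh etbch xvcpi kmmaf odayo cruy stmd exl amitr
Hunk 4: at line 7 remove [etbch] add [vpim,nde] -> 17 lines: tzyn vcg ncpic qvnq xfog fngm dtt oreh vpim nde xvcpi kmmaf odayo cruy stmd exl amitr
Hunk 5: at line 3 remove [xfog,fngm,dtt] add [dwljc] -> 15 lines: tzyn vcg ncpic qvnq dwljc oreh vpim nde xvcpi kmmaf odayo cruy stmd exl amitr
Hunk 6: at line 2 remove [qvnq,dwljc,oreh] add [vwb,pksd,rgz] -> 15 lines: tzyn vcg ncpic vwb pksd rgz vpim nde xvcpi kmmaf odayo cruy stmd exl amitr
Final line 14: exl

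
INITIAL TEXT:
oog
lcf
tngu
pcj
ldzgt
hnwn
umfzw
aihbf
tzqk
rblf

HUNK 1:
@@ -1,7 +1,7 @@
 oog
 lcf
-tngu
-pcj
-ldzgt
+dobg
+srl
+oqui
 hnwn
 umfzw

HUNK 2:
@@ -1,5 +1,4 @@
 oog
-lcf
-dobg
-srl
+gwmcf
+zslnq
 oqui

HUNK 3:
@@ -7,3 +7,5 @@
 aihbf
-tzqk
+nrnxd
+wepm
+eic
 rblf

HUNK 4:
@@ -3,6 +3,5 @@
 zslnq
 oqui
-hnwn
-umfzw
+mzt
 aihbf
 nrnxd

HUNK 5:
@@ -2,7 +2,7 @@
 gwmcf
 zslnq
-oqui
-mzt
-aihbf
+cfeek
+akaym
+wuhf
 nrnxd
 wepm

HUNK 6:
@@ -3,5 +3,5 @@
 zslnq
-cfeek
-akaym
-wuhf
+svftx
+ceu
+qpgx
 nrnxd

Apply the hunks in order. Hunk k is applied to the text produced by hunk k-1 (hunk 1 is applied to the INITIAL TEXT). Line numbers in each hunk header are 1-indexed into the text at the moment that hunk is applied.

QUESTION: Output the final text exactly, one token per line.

Answer: oog
gwmcf
zslnq
svftx
ceu
qpgx
nrnxd
wepm
eic
rblf

Derivation:
Hunk 1: at line 1 remove [tngu,pcj,ldzgt] add [dobg,srl,oqui] -> 10 lines: oog lcf dobg srl oqui hnwn umfzw aihbf tzqk rblf
Hunk 2: at line 1 remove [lcf,dobg,srl] add [gwmcf,zslnq] -> 9 lines: oog gwmcf zslnq oqui hnwn umfzw aihbf tzqk rblf
Hunk 3: at line 7 remove [tzqk] add [nrnxd,wepm,eic] -> 11 lines: oog gwmcf zslnq oqui hnwn umfzw aihbf nrnxd wepm eic rblf
Hunk 4: at line 3 remove [hnwn,umfzw] add [mzt] -> 10 lines: oog gwmcf zslnq oqui mzt aihbf nrnxd wepm eic rblf
Hunk 5: at line 2 remove [oqui,mzt,aihbf] add [cfeek,akaym,wuhf] -> 10 lines: oog gwmcf zslnq cfeek akaym wuhf nrnxd wepm eic rblf
Hunk 6: at line 3 remove [cfeek,akaym,wuhf] add [svftx,ceu,qpgx] -> 10 lines: oog gwmcf zslnq svftx ceu qpgx nrnxd wepm eic rblf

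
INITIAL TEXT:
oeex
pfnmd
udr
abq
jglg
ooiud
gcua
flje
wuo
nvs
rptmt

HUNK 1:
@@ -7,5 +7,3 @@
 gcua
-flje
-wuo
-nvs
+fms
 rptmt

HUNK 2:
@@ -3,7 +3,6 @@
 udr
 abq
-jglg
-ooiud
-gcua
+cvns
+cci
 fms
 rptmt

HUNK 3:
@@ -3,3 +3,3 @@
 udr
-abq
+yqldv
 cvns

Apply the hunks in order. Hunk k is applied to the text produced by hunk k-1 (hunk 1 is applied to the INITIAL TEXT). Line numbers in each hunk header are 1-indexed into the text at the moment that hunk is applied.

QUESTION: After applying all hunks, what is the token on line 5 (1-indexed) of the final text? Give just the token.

Hunk 1: at line 7 remove [flje,wuo,nvs] add [fms] -> 9 lines: oeex pfnmd udr abq jglg ooiud gcua fms rptmt
Hunk 2: at line 3 remove [jglg,ooiud,gcua] add [cvns,cci] -> 8 lines: oeex pfnmd udr abq cvns cci fms rptmt
Hunk 3: at line 3 remove [abq] add [yqldv] -> 8 lines: oeex pfnmd udr yqldv cvns cci fms rptmt
Final line 5: cvns

Answer: cvns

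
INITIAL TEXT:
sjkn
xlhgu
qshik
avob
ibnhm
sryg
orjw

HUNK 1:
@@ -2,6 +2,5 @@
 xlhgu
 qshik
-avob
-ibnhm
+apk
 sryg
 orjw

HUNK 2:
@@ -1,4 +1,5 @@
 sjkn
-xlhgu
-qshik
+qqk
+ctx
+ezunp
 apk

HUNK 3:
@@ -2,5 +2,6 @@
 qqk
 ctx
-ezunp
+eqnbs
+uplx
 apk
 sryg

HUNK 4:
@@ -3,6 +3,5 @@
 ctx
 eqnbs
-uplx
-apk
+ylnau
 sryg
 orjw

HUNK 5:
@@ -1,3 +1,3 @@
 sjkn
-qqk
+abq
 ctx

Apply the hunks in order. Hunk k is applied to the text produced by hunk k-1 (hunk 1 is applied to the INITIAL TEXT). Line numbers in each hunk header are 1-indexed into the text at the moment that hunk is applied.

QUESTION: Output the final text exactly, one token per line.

Hunk 1: at line 2 remove [avob,ibnhm] add [apk] -> 6 lines: sjkn xlhgu qshik apk sryg orjw
Hunk 2: at line 1 remove [xlhgu,qshik] add [qqk,ctx,ezunp] -> 7 lines: sjkn qqk ctx ezunp apk sryg orjw
Hunk 3: at line 2 remove [ezunp] add [eqnbs,uplx] -> 8 lines: sjkn qqk ctx eqnbs uplx apk sryg orjw
Hunk 4: at line 3 remove [uplx,apk] add [ylnau] -> 7 lines: sjkn qqk ctx eqnbs ylnau sryg orjw
Hunk 5: at line 1 remove [qqk] add [abq] -> 7 lines: sjkn abq ctx eqnbs ylnau sryg orjw

Answer: sjkn
abq
ctx
eqnbs
ylnau
sryg
orjw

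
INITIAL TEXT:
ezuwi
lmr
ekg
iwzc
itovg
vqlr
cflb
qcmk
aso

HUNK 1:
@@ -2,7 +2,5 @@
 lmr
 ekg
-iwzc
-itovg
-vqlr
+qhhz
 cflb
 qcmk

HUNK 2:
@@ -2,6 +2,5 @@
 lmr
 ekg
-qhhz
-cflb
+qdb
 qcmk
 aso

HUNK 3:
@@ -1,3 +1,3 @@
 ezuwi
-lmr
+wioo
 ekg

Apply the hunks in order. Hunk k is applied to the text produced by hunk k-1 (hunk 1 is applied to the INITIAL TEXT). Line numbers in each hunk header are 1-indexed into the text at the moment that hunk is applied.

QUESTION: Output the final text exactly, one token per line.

Answer: ezuwi
wioo
ekg
qdb
qcmk
aso

Derivation:
Hunk 1: at line 2 remove [iwzc,itovg,vqlr] add [qhhz] -> 7 lines: ezuwi lmr ekg qhhz cflb qcmk aso
Hunk 2: at line 2 remove [qhhz,cflb] add [qdb] -> 6 lines: ezuwi lmr ekg qdb qcmk aso
Hunk 3: at line 1 remove [lmr] add [wioo] -> 6 lines: ezuwi wioo ekg qdb qcmk aso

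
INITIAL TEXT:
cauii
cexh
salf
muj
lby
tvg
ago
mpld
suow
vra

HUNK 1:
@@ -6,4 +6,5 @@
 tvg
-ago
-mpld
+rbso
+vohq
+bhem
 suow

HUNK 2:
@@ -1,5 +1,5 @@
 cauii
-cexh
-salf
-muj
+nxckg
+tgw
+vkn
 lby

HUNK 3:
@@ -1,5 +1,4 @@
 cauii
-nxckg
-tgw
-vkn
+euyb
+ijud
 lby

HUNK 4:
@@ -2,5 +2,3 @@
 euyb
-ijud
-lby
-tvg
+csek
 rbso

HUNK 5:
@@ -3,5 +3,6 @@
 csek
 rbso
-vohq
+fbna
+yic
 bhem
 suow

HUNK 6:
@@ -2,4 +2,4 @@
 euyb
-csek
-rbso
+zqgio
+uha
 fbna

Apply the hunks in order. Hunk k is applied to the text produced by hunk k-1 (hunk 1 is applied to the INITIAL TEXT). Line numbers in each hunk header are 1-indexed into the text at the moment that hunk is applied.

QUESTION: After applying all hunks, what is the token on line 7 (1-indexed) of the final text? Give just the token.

Answer: bhem

Derivation:
Hunk 1: at line 6 remove [ago,mpld] add [rbso,vohq,bhem] -> 11 lines: cauii cexh salf muj lby tvg rbso vohq bhem suow vra
Hunk 2: at line 1 remove [cexh,salf,muj] add [nxckg,tgw,vkn] -> 11 lines: cauii nxckg tgw vkn lby tvg rbso vohq bhem suow vra
Hunk 3: at line 1 remove [nxckg,tgw,vkn] add [euyb,ijud] -> 10 lines: cauii euyb ijud lby tvg rbso vohq bhem suow vra
Hunk 4: at line 2 remove [ijud,lby,tvg] add [csek] -> 8 lines: cauii euyb csek rbso vohq bhem suow vra
Hunk 5: at line 3 remove [vohq] add [fbna,yic] -> 9 lines: cauii euyb csek rbso fbna yic bhem suow vra
Hunk 6: at line 2 remove [csek,rbso] add [zqgio,uha] -> 9 lines: cauii euyb zqgio uha fbna yic bhem suow vra
Final line 7: bhem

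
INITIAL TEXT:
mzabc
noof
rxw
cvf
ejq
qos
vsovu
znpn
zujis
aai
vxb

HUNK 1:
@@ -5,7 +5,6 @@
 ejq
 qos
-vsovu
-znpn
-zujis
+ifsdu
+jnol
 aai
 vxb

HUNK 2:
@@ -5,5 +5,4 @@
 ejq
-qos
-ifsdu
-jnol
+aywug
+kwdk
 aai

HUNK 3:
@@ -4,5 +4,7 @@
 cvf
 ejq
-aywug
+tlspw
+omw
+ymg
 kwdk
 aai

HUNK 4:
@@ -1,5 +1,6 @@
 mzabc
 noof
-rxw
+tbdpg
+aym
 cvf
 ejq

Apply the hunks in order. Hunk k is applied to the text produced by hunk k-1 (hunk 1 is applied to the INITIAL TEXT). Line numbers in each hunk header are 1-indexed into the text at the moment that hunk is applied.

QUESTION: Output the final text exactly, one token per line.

Hunk 1: at line 5 remove [vsovu,znpn,zujis] add [ifsdu,jnol] -> 10 lines: mzabc noof rxw cvf ejq qos ifsdu jnol aai vxb
Hunk 2: at line 5 remove [qos,ifsdu,jnol] add [aywug,kwdk] -> 9 lines: mzabc noof rxw cvf ejq aywug kwdk aai vxb
Hunk 3: at line 4 remove [aywug] add [tlspw,omw,ymg] -> 11 lines: mzabc noof rxw cvf ejq tlspw omw ymg kwdk aai vxb
Hunk 4: at line 1 remove [rxw] add [tbdpg,aym] -> 12 lines: mzabc noof tbdpg aym cvf ejq tlspw omw ymg kwdk aai vxb

Answer: mzabc
noof
tbdpg
aym
cvf
ejq
tlspw
omw
ymg
kwdk
aai
vxb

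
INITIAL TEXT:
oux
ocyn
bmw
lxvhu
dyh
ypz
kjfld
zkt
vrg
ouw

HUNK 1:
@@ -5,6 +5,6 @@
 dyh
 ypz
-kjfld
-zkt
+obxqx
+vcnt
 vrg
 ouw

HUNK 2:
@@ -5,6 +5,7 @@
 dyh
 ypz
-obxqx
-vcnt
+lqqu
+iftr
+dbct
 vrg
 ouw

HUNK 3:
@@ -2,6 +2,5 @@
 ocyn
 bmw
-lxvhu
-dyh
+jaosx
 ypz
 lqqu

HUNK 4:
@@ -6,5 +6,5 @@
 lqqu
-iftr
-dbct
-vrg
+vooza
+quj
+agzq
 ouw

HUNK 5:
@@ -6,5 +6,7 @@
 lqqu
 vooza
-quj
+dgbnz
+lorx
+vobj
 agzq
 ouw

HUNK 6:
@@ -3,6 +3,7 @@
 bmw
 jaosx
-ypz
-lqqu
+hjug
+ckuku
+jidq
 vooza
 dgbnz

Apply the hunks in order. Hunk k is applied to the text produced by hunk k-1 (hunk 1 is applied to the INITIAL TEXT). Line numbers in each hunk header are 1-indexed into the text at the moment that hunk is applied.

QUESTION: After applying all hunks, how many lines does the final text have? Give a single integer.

Answer: 13

Derivation:
Hunk 1: at line 5 remove [kjfld,zkt] add [obxqx,vcnt] -> 10 lines: oux ocyn bmw lxvhu dyh ypz obxqx vcnt vrg ouw
Hunk 2: at line 5 remove [obxqx,vcnt] add [lqqu,iftr,dbct] -> 11 lines: oux ocyn bmw lxvhu dyh ypz lqqu iftr dbct vrg ouw
Hunk 3: at line 2 remove [lxvhu,dyh] add [jaosx] -> 10 lines: oux ocyn bmw jaosx ypz lqqu iftr dbct vrg ouw
Hunk 4: at line 6 remove [iftr,dbct,vrg] add [vooza,quj,agzq] -> 10 lines: oux ocyn bmw jaosx ypz lqqu vooza quj agzq ouw
Hunk 5: at line 6 remove [quj] add [dgbnz,lorx,vobj] -> 12 lines: oux ocyn bmw jaosx ypz lqqu vooza dgbnz lorx vobj agzq ouw
Hunk 6: at line 3 remove [ypz,lqqu] add [hjug,ckuku,jidq] -> 13 lines: oux ocyn bmw jaosx hjug ckuku jidq vooza dgbnz lorx vobj agzq ouw
Final line count: 13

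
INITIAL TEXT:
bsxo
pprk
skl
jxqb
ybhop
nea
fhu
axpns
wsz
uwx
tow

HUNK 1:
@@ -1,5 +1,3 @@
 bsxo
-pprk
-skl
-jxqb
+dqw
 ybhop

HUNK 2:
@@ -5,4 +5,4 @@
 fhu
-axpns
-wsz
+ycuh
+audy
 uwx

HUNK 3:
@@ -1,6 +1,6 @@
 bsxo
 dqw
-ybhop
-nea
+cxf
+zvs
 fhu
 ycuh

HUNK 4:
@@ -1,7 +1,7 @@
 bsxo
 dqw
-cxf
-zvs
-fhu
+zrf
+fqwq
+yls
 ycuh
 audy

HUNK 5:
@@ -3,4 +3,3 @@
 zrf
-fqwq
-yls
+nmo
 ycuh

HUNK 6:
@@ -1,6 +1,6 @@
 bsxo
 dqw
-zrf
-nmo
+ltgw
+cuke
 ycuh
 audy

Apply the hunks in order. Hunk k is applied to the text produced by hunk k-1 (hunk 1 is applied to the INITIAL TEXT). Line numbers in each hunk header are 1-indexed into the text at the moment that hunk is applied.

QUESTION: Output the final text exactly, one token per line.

Answer: bsxo
dqw
ltgw
cuke
ycuh
audy
uwx
tow

Derivation:
Hunk 1: at line 1 remove [pprk,skl,jxqb] add [dqw] -> 9 lines: bsxo dqw ybhop nea fhu axpns wsz uwx tow
Hunk 2: at line 5 remove [axpns,wsz] add [ycuh,audy] -> 9 lines: bsxo dqw ybhop nea fhu ycuh audy uwx tow
Hunk 3: at line 1 remove [ybhop,nea] add [cxf,zvs] -> 9 lines: bsxo dqw cxf zvs fhu ycuh audy uwx tow
Hunk 4: at line 1 remove [cxf,zvs,fhu] add [zrf,fqwq,yls] -> 9 lines: bsxo dqw zrf fqwq yls ycuh audy uwx tow
Hunk 5: at line 3 remove [fqwq,yls] add [nmo] -> 8 lines: bsxo dqw zrf nmo ycuh audy uwx tow
Hunk 6: at line 1 remove [zrf,nmo] add [ltgw,cuke] -> 8 lines: bsxo dqw ltgw cuke ycuh audy uwx tow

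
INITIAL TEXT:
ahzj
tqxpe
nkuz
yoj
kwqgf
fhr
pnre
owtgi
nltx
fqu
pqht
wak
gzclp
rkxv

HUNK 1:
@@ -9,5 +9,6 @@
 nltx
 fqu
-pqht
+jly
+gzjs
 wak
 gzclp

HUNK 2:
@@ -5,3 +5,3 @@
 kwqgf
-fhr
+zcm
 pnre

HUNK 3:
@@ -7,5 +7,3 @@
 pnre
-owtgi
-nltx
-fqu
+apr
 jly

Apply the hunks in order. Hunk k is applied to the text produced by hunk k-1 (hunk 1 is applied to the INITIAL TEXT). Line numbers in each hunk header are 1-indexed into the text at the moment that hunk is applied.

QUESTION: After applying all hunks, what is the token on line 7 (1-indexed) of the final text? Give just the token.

Hunk 1: at line 9 remove [pqht] add [jly,gzjs] -> 15 lines: ahzj tqxpe nkuz yoj kwqgf fhr pnre owtgi nltx fqu jly gzjs wak gzclp rkxv
Hunk 2: at line 5 remove [fhr] add [zcm] -> 15 lines: ahzj tqxpe nkuz yoj kwqgf zcm pnre owtgi nltx fqu jly gzjs wak gzclp rkxv
Hunk 3: at line 7 remove [owtgi,nltx,fqu] add [apr] -> 13 lines: ahzj tqxpe nkuz yoj kwqgf zcm pnre apr jly gzjs wak gzclp rkxv
Final line 7: pnre

Answer: pnre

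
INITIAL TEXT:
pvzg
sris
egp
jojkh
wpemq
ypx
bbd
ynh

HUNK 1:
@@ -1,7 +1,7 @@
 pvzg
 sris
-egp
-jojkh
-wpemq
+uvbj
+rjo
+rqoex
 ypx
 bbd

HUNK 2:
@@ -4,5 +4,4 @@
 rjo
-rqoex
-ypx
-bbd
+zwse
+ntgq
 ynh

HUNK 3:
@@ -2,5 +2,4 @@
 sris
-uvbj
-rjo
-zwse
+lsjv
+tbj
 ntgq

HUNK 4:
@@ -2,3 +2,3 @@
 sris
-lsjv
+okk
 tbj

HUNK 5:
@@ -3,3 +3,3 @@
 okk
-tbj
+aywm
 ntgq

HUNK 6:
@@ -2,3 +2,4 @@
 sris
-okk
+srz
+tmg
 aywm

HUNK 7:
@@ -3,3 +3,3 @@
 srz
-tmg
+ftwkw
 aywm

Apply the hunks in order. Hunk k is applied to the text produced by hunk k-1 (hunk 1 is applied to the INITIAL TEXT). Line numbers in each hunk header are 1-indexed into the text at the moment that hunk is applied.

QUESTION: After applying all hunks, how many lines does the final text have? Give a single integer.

Hunk 1: at line 1 remove [egp,jojkh,wpemq] add [uvbj,rjo,rqoex] -> 8 lines: pvzg sris uvbj rjo rqoex ypx bbd ynh
Hunk 2: at line 4 remove [rqoex,ypx,bbd] add [zwse,ntgq] -> 7 lines: pvzg sris uvbj rjo zwse ntgq ynh
Hunk 3: at line 2 remove [uvbj,rjo,zwse] add [lsjv,tbj] -> 6 lines: pvzg sris lsjv tbj ntgq ynh
Hunk 4: at line 2 remove [lsjv] add [okk] -> 6 lines: pvzg sris okk tbj ntgq ynh
Hunk 5: at line 3 remove [tbj] add [aywm] -> 6 lines: pvzg sris okk aywm ntgq ynh
Hunk 6: at line 2 remove [okk] add [srz,tmg] -> 7 lines: pvzg sris srz tmg aywm ntgq ynh
Hunk 7: at line 3 remove [tmg] add [ftwkw] -> 7 lines: pvzg sris srz ftwkw aywm ntgq ynh
Final line count: 7

Answer: 7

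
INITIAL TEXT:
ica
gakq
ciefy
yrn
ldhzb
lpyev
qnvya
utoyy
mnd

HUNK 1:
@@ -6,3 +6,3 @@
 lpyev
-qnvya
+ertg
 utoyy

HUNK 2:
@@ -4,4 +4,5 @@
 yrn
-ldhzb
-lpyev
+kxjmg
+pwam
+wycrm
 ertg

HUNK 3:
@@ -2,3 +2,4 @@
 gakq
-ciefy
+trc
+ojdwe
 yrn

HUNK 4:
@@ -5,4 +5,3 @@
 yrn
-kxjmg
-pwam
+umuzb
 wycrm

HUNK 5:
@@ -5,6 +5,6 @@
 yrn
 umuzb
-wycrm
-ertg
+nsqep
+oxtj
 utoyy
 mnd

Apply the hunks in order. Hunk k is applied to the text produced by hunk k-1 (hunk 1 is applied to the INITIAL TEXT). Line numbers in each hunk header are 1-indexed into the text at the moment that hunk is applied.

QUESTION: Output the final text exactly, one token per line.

Hunk 1: at line 6 remove [qnvya] add [ertg] -> 9 lines: ica gakq ciefy yrn ldhzb lpyev ertg utoyy mnd
Hunk 2: at line 4 remove [ldhzb,lpyev] add [kxjmg,pwam,wycrm] -> 10 lines: ica gakq ciefy yrn kxjmg pwam wycrm ertg utoyy mnd
Hunk 3: at line 2 remove [ciefy] add [trc,ojdwe] -> 11 lines: ica gakq trc ojdwe yrn kxjmg pwam wycrm ertg utoyy mnd
Hunk 4: at line 5 remove [kxjmg,pwam] add [umuzb] -> 10 lines: ica gakq trc ojdwe yrn umuzb wycrm ertg utoyy mnd
Hunk 5: at line 5 remove [wycrm,ertg] add [nsqep,oxtj] -> 10 lines: ica gakq trc ojdwe yrn umuzb nsqep oxtj utoyy mnd

Answer: ica
gakq
trc
ojdwe
yrn
umuzb
nsqep
oxtj
utoyy
mnd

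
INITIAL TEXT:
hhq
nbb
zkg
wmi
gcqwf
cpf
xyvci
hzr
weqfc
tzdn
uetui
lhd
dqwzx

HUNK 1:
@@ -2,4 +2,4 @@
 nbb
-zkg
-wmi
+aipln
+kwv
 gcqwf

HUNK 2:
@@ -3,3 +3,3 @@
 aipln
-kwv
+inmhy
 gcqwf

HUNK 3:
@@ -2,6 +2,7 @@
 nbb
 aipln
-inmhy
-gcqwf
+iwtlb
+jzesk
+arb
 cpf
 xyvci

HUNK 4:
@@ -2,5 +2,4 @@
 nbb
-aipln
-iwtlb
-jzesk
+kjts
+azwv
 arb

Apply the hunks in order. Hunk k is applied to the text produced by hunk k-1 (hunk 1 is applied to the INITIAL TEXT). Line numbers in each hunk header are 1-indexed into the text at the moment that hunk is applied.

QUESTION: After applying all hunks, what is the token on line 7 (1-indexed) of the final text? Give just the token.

Hunk 1: at line 2 remove [zkg,wmi] add [aipln,kwv] -> 13 lines: hhq nbb aipln kwv gcqwf cpf xyvci hzr weqfc tzdn uetui lhd dqwzx
Hunk 2: at line 3 remove [kwv] add [inmhy] -> 13 lines: hhq nbb aipln inmhy gcqwf cpf xyvci hzr weqfc tzdn uetui lhd dqwzx
Hunk 3: at line 2 remove [inmhy,gcqwf] add [iwtlb,jzesk,arb] -> 14 lines: hhq nbb aipln iwtlb jzesk arb cpf xyvci hzr weqfc tzdn uetui lhd dqwzx
Hunk 4: at line 2 remove [aipln,iwtlb,jzesk] add [kjts,azwv] -> 13 lines: hhq nbb kjts azwv arb cpf xyvci hzr weqfc tzdn uetui lhd dqwzx
Final line 7: xyvci

Answer: xyvci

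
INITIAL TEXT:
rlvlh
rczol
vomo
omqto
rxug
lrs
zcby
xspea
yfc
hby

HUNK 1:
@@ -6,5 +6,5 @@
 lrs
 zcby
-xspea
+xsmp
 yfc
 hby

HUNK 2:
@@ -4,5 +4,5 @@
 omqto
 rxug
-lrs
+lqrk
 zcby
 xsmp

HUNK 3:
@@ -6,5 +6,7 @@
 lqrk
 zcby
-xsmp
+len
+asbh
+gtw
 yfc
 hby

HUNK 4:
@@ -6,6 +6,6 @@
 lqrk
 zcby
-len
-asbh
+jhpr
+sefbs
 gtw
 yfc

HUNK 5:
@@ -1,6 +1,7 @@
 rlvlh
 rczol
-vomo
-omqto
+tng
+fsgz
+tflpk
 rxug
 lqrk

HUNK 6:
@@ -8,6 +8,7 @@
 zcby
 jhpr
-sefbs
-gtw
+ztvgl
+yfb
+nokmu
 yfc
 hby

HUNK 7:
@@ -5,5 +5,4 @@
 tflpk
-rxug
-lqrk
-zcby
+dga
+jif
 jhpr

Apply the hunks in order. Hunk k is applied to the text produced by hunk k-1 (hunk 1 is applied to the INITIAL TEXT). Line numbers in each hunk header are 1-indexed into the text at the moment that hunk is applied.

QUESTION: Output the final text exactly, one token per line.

Hunk 1: at line 6 remove [xspea] add [xsmp] -> 10 lines: rlvlh rczol vomo omqto rxug lrs zcby xsmp yfc hby
Hunk 2: at line 4 remove [lrs] add [lqrk] -> 10 lines: rlvlh rczol vomo omqto rxug lqrk zcby xsmp yfc hby
Hunk 3: at line 6 remove [xsmp] add [len,asbh,gtw] -> 12 lines: rlvlh rczol vomo omqto rxug lqrk zcby len asbh gtw yfc hby
Hunk 4: at line 6 remove [len,asbh] add [jhpr,sefbs] -> 12 lines: rlvlh rczol vomo omqto rxug lqrk zcby jhpr sefbs gtw yfc hby
Hunk 5: at line 1 remove [vomo,omqto] add [tng,fsgz,tflpk] -> 13 lines: rlvlh rczol tng fsgz tflpk rxug lqrk zcby jhpr sefbs gtw yfc hby
Hunk 6: at line 8 remove [sefbs,gtw] add [ztvgl,yfb,nokmu] -> 14 lines: rlvlh rczol tng fsgz tflpk rxug lqrk zcby jhpr ztvgl yfb nokmu yfc hby
Hunk 7: at line 5 remove [rxug,lqrk,zcby] add [dga,jif] -> 13 lines: rlvlh rczol tng fsgz tflpk dga jif jhpr ztvgl yfb nokmu yfc hby

Answer: rlvlh
rczol
tng
fsgz
tflpk
dga
jif
jhpr
ztvgl
yfb
nokmu
yfc
hby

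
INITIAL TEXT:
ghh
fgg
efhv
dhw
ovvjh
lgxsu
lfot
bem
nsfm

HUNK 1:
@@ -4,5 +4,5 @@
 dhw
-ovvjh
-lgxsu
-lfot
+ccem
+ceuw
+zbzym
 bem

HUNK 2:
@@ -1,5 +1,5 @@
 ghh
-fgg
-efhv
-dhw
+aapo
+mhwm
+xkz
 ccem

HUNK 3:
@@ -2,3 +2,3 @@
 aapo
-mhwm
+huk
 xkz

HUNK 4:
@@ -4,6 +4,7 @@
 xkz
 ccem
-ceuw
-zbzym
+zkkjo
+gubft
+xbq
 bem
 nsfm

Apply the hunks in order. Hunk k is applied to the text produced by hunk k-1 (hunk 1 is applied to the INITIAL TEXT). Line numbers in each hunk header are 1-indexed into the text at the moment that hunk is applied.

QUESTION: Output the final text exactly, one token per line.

Hunk 1: at line 4 remove [ovvjh,lgxsu,lfot] add [ccem,ceuw,zbzym] -> 9 lines: ghh fgg efhv dhw ccem ceuw zbzym bem nsfm
Hunk 2: at line 1 remove [fgg,efhv,dhw] add [aapo,mhwm,xkz] -> 9 lines: ghh aapo mhwm xkz ccem ceuw zbzym bem nsfm
Hunk 3: at line 2 remove [mhwm] add [huk] -> 9 lines: ghh aapo huk xkz ccem ceuw zbzym bem nsfm
Hunk 4: at line 4 remove [ceuw,zbzym] add [zkkjo,gubft,xbq] -> 10 lines: ghh aapo huk xkz ccem zkkjo gubft xbq bem nsfm

Answer: ghh
aapo
huk
xkz
ccem
zkkjo
gubft
xbq
bem
nsfm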